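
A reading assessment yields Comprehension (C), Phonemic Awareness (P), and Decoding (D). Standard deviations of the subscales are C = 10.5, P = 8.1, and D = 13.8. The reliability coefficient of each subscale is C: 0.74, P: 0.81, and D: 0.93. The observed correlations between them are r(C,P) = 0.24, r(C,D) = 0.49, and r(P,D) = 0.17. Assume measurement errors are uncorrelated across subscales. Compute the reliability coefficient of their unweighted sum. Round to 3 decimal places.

0.907

Var(C+P+D) = 10.5² + 8.1² + 13.8² + 2·[10.5·8.1·0.24 + 10.5·13.8·0.49 + 8.1·13.8·0.17] = 366.3 + 220.831 = 587.131.
Under uncorrelated errors the observed covariances equal the true-score covariances, so only the own-variance terms attenuate.
True-score variance = [10.5²·0.74 + 8.1²·0.81 + 13.8²·0.93] + 220.831 = 311.838 + 220.831 = 532.67.
Reliability = 532.67 / 587.131 = 0.907.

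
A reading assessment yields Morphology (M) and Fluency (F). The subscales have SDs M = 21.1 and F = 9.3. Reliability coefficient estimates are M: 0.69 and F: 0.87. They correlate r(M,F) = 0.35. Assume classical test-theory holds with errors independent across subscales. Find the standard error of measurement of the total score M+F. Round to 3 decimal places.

12.217

Var(total) = 531.7 + 137.361 = 669.061.
True-score variance = 382.441 + 137.361 = 519.802, so reliability = 0.7769.
Error variance = 669.061 − 519.802 = 149.259; SEM = √149.259 = 12.217.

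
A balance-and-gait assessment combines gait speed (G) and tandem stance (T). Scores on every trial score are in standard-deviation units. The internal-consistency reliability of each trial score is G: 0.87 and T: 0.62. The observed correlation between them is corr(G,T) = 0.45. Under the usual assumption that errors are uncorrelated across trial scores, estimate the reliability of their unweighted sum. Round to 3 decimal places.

Var(G+T) = 2 + 2·[0.45] = 2 + 0.9 = 2.9.
With uncorrelated errors the cross-covariances are all true-score covariance, so they carry over unchanged; only the diagonal terms shrink to ρᵢσᵢ².
True-score variance = [0.87 + 0.62] + 0.9 = 1.49 + 0.9 = 2.39.
Reliability = 2.39 / 2.9 = 0.824.

0.824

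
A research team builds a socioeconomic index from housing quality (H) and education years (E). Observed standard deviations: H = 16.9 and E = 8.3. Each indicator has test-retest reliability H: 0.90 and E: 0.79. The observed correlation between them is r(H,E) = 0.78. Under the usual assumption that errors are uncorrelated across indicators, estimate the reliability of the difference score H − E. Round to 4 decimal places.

0.6829

Var(H−E) = 16.9² + 8.3² − 2·16.9·8.3·0.78 = 354.5 − 218.821 = 135.679.
Under uncorrelated errors the observed covariances equal the true-score covariances, so only the own-variance terms attenuate.
True-score variance = [16.9²·0.90 + 8.3²·0.79] − 218.821 = 311.472 − 218.821 = 92.6509.
Reliability = 92.6509 / 135.679 = 0.6829.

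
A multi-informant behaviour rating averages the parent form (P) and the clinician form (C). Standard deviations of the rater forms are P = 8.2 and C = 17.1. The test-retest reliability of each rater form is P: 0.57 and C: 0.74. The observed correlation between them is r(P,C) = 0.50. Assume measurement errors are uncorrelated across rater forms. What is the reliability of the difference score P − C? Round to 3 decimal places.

Var(P−C) = 8.2² + 17.1² − 2·8.2·17.1·0.50 = 359.65 − 140.22 = 219.43.
Because errors are independent across components, Cov(Tᵢ,Tⱼ) = Cov(Xᵢ,Xⱼ); the off-diagonal part of the true-score variance is the same as above.
True-score variance = [8.2²·0.57 + 17.1²·0.74] − 140.22 = 254.71 − 140.22 = 114.49.
Reliability = 114.49 / 219.43 = 0.522.

0.522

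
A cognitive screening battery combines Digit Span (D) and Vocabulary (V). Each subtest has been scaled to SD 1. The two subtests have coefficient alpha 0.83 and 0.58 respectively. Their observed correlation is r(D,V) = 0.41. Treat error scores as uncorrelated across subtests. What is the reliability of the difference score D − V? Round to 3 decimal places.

0.500

Var(D−V) = 1 + 1 − 2·0.41 = 2 − 0.82 = 1.18.
Because errors are independent across components, Cov(Tᵢ,Tⱼ) = Cov(Xᵢ,Xⱼ); the off-diagonal part of the true-score variance is the same as above.
True-score variance = [0.83 + 0.58] − 0.82 = 1.41 − 0.82 = 0.59.
Reliability = 0.59 / 1.18 = 0.500.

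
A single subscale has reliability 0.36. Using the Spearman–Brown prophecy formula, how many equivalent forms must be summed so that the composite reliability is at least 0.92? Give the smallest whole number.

21

k ≥ ρ*(1−ρ₁)/(ρ₁(1−ρ*)) = 0.92·0.64 / (0.36·0.08) = 20.444.
Smallest integer k = 21.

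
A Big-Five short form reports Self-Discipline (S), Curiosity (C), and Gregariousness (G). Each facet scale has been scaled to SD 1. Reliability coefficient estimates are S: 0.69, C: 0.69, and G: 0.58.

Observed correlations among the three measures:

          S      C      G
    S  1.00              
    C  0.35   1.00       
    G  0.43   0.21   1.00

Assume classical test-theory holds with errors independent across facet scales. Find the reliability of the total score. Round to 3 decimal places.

Var(S+C+G) = 3 + 2·[0.35 + 0.43 + 0.21] = 3 + 1.98 = 4.98.
Because errors are independent across components, Cov(Tᵢ,Tⱼ) = Cov(Xᵢ,Xⱼ); the off-diagonal part of the true-score variance is the same as above.
True-score variance = [0.69 + 0.69 + 0.58] + 1.98 = 1.96 + 1.98 = 3.94.
Reliability = 3.94 / 4.98 = 0.791.

0.791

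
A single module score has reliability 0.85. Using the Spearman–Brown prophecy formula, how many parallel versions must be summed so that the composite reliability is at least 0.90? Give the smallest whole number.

2

k ≥ ρ*(1−ρ₁)/(ρ₁(1−ρ*)) = 0.90·0.15 / (0.85·0.10) = 1.588.
Smallest integer k = 2.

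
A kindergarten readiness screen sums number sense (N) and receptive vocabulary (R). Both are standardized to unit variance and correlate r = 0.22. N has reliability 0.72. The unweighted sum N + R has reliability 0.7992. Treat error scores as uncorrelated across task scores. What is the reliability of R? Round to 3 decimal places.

0.790

Var(N+R) = 2 + 2·0.22 = 2.440.
True-score variance = ρ_N + ρ_R + 2·0.22, so 0.7992 = (0.72 + ρ_R + 0.44) / 2.440.
ρ_R = 0.7992·2.440 − 0.72 − 0.44 = 0.790.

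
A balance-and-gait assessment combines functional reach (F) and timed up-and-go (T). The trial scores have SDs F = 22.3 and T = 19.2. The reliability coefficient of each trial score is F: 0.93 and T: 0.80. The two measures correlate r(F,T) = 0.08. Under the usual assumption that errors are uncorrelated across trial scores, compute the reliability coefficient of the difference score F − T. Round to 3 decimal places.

Var(F−T) = 22.3² + 19.2² − 2·22.3·19.2·0.08 = 865.93 − 68.5056 = 797.424.
Under uncorrelated errors the observed covariances equal the true-score covariances, so only the own-variance terms attenuate.
True-score variance = [22.3²·0.93 + 19.2²·0.80] − 68.5056 = 757.392 − 68.5056 = 688.886.
Reliability = 688.886 / 797.424 = 0.864.

0.864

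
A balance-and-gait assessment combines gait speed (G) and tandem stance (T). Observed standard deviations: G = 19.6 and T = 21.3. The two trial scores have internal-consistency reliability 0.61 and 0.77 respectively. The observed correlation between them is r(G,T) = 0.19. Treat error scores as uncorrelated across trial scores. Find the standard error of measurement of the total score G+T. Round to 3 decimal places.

Var(total) = 837.85 + 158.642 = 996.492.
True-score variance = 583.679 + 158.642 = 742.321, so reliability = 0.7449.
Error variance = 996.492 − 742.321 = 254.171; SEM = √254.171 = 15.943.

15.943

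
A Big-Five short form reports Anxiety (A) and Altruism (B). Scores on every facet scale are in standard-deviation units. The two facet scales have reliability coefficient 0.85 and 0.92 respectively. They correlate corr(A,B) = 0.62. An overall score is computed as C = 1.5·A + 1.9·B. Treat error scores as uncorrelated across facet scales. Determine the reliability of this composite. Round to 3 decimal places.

Var(C) = 1.5² + 1.9² + 2·[2.85·0.62] = 5.86 + 3.534 = 9.394.
Because errors are independent across components, Cov(Tᵢ,Tⱼ) = Cov(Xᵢ,Xⱼ); the off-diagonal part of the true-score variance is the same as above.
True-score variance = [1.5²·0.85 + 1.9²·0.92] + 3.534 = 5.2337 + 3.534 = 8.7677.
Reliability = 8.7677 / 9.394 = 0.933.

0.933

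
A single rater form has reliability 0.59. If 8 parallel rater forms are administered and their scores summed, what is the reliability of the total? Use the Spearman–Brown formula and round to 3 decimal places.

0.920

ρ_k = kρ / (1 + (k−1)ρ) = 8·0.59 / (1 + 7·0.59) = 4.720 / 5.130 = 0.920.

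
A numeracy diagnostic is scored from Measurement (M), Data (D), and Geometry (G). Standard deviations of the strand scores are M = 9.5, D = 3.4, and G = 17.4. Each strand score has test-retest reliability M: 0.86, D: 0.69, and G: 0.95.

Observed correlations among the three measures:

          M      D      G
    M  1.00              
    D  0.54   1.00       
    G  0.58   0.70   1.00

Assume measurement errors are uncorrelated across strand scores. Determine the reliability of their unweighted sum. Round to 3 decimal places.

0.956

Var(M+D+G) = 9.5² + 3.4² + 17.4² + 2·[9.5·3.4·0.54 + 9.5·17.4·0.58 + 3.4·17.4·0.70] = 404.57 + 309.456 = 714.026.
Because errors are independent across components, Cov(Tᵢ,Tⱼ) = Cov(Xᵢ,Xⱼ); the off-diagonal part of the true-score variance is the same as above.
True-score variance = [9.5²·0.86 + 3.4²·0.69 + 17.4²·0.95] + 309.456 = 373.213 + 309.456 = 682.669.
Reliability = 682.669 / 714.026 = 0.956.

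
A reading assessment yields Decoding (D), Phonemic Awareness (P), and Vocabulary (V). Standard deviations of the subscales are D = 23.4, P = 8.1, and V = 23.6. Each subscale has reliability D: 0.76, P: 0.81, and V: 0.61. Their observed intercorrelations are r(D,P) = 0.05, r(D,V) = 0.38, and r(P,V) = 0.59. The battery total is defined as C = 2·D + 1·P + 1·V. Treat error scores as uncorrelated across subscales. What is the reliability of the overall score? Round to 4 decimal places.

Var(C) = 2²·23.4² + 8.1² + 23.6² + 2·[2·23.4·8.1·0.05 + 2·23.4·23.6·0.38 + 8.1·23.6·0.59] = 2812.81 + 1102.88 = 3915.69.
With uncorrelated errors the cross-covariances are all true-score covariance, so they carry over unchanged; only the diagonal terms shrink to ρᵢσᵢ².
True-score variance = [2²·23.4²·0.76 + 8.1²·0.81 + 23.6²·0.61] + 1102.88 = 2057.47 + 1102.88 = 3160.35.
Reliability = 3160.35 / 3915.69 = 0.8071.

0.8071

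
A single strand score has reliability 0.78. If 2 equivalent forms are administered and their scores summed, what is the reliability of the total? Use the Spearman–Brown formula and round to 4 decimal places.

0.8764

ρ_k = kρ / (1 + (k−1)ρ) = 2·0.78 / (1 + 1·0.78) = 1.560 / 1.780 = 0.8764.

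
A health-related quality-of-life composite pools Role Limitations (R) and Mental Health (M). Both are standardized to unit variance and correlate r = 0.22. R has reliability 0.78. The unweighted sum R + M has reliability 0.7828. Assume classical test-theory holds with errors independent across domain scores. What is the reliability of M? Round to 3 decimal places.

0.690

Var(R+M) = 2 + 2·0.22 = 2.440.
True-score variance = ρ_R + ρ_M + 2·0.22, so 0.7828 = (0.78 + ρ_M + 0.44) / 2.440.
ρ_M = 0.7828·2.440 − 0.78 − 0.44 = 0.690.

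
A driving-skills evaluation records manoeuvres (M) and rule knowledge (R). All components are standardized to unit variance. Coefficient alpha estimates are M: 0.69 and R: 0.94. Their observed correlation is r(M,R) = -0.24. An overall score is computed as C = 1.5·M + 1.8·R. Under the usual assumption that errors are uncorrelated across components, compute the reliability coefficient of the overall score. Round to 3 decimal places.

0.787

Var(C) = 1.5² + 1.8² + 2·[2.7·(-0.24)] = 5.49 − 1.296 = 4.194.
With uncorrelated errors the cross-covariances are all true-score covariance, so they carry over unchanged; only the diagonal terms shrink to ρᵢσᵢ².
True-score variance = [1.5²·0.69 + 1.8²·0.94] − 1.296 = 4.5981 − 1.296 = 3.3021.
Reliability = 3.3021 / 4.194 = 0.787.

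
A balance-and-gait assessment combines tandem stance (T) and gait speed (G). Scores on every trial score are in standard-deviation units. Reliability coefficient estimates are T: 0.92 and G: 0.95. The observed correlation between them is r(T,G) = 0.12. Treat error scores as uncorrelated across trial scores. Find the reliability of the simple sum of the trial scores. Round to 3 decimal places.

0.942

Var(T+G) = 2 + 2·[0.12] = 2 + 0.24 = 2.24.
With uncorrelated errors the cross-covariances are all true-score covariance, so they carry over unchanged; only the diagonal terms shrink to ρᵢσᵢ².
True-score variance = [0.92 + 0.95] + 0.24 = 1.87 + 0.24 = 2.11.
Reliability = 2.11 / 2.24 = 0.942.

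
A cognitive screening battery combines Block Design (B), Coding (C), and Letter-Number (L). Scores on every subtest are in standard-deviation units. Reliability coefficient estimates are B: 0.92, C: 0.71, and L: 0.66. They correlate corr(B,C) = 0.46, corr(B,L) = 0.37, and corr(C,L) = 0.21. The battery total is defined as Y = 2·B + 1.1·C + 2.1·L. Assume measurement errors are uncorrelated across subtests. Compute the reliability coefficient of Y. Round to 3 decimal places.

Var(Y) = 2² + 1.1² + 2.1² + 2·[2.2·0.46 + 4.2·0.37 + 2.31·0.21] = 9.62 + 6.1022 = 15.7222.
Because errors are independent across components, Cov(Tᵢ,Tⱼ) = Cov(Xᵢ,Xⱼ); the off-diagonal part of the true-score variance is the same as above.
True-score variance = [2²·0.92 + 1.1²·0.71 + 2.1²·0.66] + 6.1022 = 7.4497 + 6.1022 = 13.5519.
Reliability = 13.5519 / 15.7222 = 0.862.

0.862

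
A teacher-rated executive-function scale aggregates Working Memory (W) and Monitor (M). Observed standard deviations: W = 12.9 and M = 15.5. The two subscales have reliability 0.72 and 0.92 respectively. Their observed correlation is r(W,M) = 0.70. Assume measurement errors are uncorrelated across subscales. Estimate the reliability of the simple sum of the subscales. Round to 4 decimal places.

0.9041

Var(W+M) = 12.9² + 15.5² + 2·[12.9·15.5·0.70] = 406.66 + 279.93 = 686.59.
Because errors are independent across components, Cov(Tᵢ,Tⱼ) = Cov(Xᵢ,Xⱼ); the off-diagonal part of the true-score variance is the same as above.
True-score variance = [12.9²·0.72 + 15.5²·0.92] + 279.93 = 340.845 + 279.93 = 620.775.
Reliability = 620.775 / 686.59 = 0.9041.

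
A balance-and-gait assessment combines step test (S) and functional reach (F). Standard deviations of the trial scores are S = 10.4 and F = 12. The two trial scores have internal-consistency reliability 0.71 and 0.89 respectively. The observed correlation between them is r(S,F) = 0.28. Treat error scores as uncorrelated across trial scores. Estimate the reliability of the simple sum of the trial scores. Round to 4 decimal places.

Var(S+F) = 10.4² + 12² + 2·[10.4·12·0.28] = 252.16 + 69.888 = 322.048.
Under uncorrelated errors the observed covariances equal the true-score covariances, so only the own-variance terms attenuate.
True-score variance = [10.4²·0.71 + 12²·0.89] + 69.888 = 204.954 + 69.888 = 274.842.
Reliability = 274.842 / 322.048 = 0.8534.

0.8534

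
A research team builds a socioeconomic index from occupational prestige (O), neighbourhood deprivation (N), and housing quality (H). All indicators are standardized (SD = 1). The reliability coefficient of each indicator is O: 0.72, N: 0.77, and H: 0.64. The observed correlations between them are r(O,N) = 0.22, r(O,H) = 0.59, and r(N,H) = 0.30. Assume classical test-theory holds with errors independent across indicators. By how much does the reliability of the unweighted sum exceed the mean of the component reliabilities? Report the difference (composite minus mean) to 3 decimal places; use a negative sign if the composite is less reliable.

Var(sum) = 3 + 2.22 = 5.22; true-score variance = 2.13 + 2.22 = 4.35; composite reliability = 0.8333.
Mean component reliability = 0.7100.
Difference = 0.8333 − 0.7100 = 0.123.

0.123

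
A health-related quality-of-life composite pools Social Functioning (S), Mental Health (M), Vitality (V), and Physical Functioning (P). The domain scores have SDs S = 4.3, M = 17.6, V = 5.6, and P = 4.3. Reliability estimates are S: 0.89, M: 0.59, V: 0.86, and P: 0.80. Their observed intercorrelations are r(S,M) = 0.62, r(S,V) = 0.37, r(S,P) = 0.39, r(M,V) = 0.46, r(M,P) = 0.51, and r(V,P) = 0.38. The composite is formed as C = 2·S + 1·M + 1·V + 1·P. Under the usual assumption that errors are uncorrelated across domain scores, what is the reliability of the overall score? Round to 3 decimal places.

Var(C) = 2²·4.3² + 17.6² + 5.6² + 4.3² + 2·[2·4.3·17.6·0.62 + 2·4.3·5.6·0.37 + 2·4.3·4.3·0.39 + 17.6·5.6·0.46 + 17.6·4.3·0.51 + 5.6·4.3·0.38] = 433.57 + 438.339 = 871.909.
Under uncorrelated errors the observed covariances equal the true-score covariances, so only the own-variance terms attenuate.
True-score variance = [2²·4.3²·0.89 + 17.6²·0.59 + 5.6²·0.86 + 4.3²·0.80] + 438.339 = 290.344 + 438.339 = 728.683.
Reliability = 728.683 / 871.909 = 0.836.

0.836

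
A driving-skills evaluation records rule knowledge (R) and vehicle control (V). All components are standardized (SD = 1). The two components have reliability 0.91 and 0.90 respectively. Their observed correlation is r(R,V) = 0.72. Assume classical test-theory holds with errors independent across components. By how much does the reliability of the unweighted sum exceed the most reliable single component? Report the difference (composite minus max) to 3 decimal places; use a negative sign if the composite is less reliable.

Var(sum) = 2 + 1.44 = 3.44; true-score variance = 1.81 + 1.44 = 3.25; composite reliability = 0.9448.
Max component reliability = 0.9100.
Difference = 0.9448 − 0.9100 = 0.035.

0.035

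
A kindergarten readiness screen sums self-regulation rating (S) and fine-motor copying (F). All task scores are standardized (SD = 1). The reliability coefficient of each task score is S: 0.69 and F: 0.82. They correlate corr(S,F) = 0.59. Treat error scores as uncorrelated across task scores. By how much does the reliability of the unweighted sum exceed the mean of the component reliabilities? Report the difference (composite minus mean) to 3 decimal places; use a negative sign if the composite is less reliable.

Var(sum) = 2 + 1.18 = 3.18; true-score variance = 1.51 + 1.18 = 2.69; composite reliability = 0.8459.
Mean component reliability = 0.7550.
Difference = 0.8459 − 0.7550 = 0.091.

0.091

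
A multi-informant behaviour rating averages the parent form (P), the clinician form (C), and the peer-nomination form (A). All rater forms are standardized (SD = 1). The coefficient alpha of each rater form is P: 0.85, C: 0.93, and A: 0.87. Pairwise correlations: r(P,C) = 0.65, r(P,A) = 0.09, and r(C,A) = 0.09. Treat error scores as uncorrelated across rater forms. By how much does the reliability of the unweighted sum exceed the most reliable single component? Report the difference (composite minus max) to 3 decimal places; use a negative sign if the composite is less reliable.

Var(sum) = 3 + 1.66 = 4.66; true-score variance = 2.65 + 1.66 = 4.31; composite reliability = 0.9249.
Max component reliability = 0.9300.
Difference = 0.9249 − 0.9300 = -0.005.

-0.005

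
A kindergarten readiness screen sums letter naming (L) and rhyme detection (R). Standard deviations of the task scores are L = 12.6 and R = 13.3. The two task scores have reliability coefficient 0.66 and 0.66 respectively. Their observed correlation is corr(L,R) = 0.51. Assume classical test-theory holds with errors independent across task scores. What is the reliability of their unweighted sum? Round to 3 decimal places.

0.775

Var(L+R) = 12.6² + 13.3² + 2·[12.6·13.3·0.51] = 335.65 + 170.932 = 506.582.
Because errors are independent across components, Cov(Tᵢ,Tⱼ) = Cov(Xᵢ,Xⱼ); the off-diagonal part of the true-score variance is the same as above.
True-score variance = [12.6²·0.66 + 13.3²·0.66] + 170.932 = 221.529 + 170.932 = 392.461.
Reliability = 392.461 / 506.582 = 0.775.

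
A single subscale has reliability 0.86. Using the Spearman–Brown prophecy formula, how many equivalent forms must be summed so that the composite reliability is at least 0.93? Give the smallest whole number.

3

k ≥ ρ*(1−ρ₁)/(ρ₁(1−ρ*)) = 0.93·0.14 / (0.86·0.07) = 2.163.
Smallest integer k = 3.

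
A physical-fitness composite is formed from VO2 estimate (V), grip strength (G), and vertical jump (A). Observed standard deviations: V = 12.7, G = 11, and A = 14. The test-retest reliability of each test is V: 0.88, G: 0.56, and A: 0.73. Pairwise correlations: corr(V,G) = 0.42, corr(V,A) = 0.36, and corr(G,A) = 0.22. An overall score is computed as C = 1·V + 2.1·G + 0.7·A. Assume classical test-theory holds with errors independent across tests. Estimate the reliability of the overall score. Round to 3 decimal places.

Var(C) = 12.7² + 2.1²·11² + 0.7²·14² + 2·[2.1·12.7·11·0.42 + 0.7·12.7·14·0.36 + 1.47·11·14·0.22] = 790.94 + 435.649 = 1226.59.
Under uncorrelated errors the observed covariances equal the true-score covariances, so only the own-variance terms attenuate.
True-score variance = [12.7²·0.88 + 2.1²·11²·0.56 + 0.7²·14²·0.73] + 435.649 = 510.866 + 435.649 = 946.515.
Reliability = 946.515 / 1226.59 = 0.772.

0.772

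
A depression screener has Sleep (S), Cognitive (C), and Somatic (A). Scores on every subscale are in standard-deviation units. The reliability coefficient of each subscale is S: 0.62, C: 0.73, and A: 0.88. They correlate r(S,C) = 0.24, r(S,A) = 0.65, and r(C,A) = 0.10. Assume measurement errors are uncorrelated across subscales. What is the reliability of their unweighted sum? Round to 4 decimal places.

Var(S+C+A) = 3 + 2·[0.24 + 0.65 + 0.10] = 3 + 1.98 = 4.98.
Because errors are independent across components, Cov(Tᵢ,Tⱼ) = Cov(Xᵢ,Xⱼ); the off-diagonal part of the true-score variance is the same as above.
True-score variance = [0.62 + 0.73 + 0.88] + 1.98 = 2.23 + 1.98 = 4.21.
Reliability = 4.21 / 4.98 = 0.8454.

0.8454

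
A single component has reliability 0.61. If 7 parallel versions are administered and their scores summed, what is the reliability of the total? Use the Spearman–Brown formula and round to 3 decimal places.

ρ_k = kρ / (1 + (k−1)ρ) = 7·0.61 / (1 + 6·0.61) = 4.270 / 4.660 = 0.916.

0.916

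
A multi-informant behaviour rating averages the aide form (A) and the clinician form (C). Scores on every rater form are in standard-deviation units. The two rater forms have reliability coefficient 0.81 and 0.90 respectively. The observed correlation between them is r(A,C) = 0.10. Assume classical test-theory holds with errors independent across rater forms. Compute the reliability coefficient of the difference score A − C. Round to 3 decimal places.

0.839

Var(A−C) = 1 + 1 − 2·0.10 = 2 − 0.2 = 1.8.
Because errors are independent across components, Cov(Tᵢ,Tⱼ) = Cov(Xᵢ,Xⱼ); the off-diagonal part of the true-score variance is the same as above.
True-score variance = [0.81 + 0.90] − 0.2 = 1.71 − 0.2 = 1.51.
Reliability = 1.51 / 1.8 = 0.839.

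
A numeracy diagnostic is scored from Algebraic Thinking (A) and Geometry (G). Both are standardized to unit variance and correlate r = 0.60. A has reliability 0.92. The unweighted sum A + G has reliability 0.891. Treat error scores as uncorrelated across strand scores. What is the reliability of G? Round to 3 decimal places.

Var(A+G) = 2 + 2·0.60 = 3.200.
True-score variance = ρ_A + ρ_G + 2·0.60, so 0.891 = (0.92 + ρ_G + 1.20) / 3.200.
ρ_G = 0.891·3.200 − 0.92 − 1.20 = 0.731.

0.731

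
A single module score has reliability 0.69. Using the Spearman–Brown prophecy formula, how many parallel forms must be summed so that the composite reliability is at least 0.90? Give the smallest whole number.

k ≥ ρ*(1−ρ₁)/(ρ₁(1−ρ*)) = 0.90·0.31 / (0.69·0.10) = 4.043.
Smallest integer k = 5.

5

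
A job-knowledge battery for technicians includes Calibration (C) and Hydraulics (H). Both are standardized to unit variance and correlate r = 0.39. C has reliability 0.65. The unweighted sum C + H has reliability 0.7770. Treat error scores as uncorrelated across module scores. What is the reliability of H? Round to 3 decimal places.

0.730

Var(C+H) = 2 + 2·0.39 = 2.780.
True-score variance = ρ_C + ρ_H + 2·0.39, so 0.7770 = (0.65 + ρ_H + 0.78) / 2.780.
ρ_H = 0.7770·2.780 − 0.65 − 0.78 = 0.730.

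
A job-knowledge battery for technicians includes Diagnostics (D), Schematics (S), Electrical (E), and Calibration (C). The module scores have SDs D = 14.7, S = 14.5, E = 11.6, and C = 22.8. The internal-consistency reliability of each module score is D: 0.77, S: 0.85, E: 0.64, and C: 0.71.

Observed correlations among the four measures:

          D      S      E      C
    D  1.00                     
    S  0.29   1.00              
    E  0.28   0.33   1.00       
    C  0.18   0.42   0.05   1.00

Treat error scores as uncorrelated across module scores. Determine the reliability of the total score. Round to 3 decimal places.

Var(D+S+E+C) = 14.7² + 14.5² + 11.6² + 22.8² + 2·[14.7·14.5·0.29 + 14.7·11.6·0.28 + 14.7·22.8·0.18 + 14.5·11.6·0.33 + 14.5·22.8·0.42 + 11.6·22.8·0.05] = 1080.74 + 754.94 = 1835.68.
Because errors are independent across components, Cov(Tᵢ,Tⱼ) = Cov(Xᵢ,Xⱼ); the off-diagonal part of the true-score variance is the same as above.
True-score variance = [14.7²·0.77 + 14.5²·0.85 + 11.6²·0.64 + 22.8²·0.71] + 754.94 = 800.307 + 754.94 = 1555.25.
Reliability = 1555.25 / 1835.68 = 0.847.

0.847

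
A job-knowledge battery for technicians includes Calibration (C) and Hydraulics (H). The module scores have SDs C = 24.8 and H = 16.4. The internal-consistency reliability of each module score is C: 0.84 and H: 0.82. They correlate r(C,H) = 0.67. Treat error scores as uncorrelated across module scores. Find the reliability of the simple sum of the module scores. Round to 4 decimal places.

0.8973

Var(C+H) = 24.8² + 16.4² + 2·[24.8·16.4·0.67] = 884 + 545.005 = 1429.
Under uncorrelated errors the observed covariances equal the true-score covariances, so only the own-variance terms attenuate.
True-score variance = [24.8²·0.84 + 16.4²·0.82] + 545.005 = 737.181 + 545.005 = 1282.19.
Reliability = 1282.19 / 1429 = 0.8973.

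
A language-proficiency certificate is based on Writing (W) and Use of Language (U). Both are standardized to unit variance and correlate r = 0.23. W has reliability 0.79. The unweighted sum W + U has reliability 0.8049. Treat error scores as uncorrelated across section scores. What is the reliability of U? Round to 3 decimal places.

0.730

Var(W+U) = 2 + 2·0.23 = 2.460.
True-score variance = ρ_W + ρ_U + 2·0.23, so 0.8049 = (0.79 + ρ_U + 0.46) / 2.460.
ρ_U = 0.8049·2.460 − 0.79 − 0.46 = 0.730.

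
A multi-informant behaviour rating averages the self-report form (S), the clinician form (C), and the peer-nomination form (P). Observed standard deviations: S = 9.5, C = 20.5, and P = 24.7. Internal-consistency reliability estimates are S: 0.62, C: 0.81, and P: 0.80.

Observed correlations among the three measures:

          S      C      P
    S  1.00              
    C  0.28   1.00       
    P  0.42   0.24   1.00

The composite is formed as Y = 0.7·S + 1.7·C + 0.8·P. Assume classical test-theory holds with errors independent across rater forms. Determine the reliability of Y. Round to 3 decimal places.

0.853

Var(Y) = 0.7²·9.5² + 1.7²·20.5² + 0.8²·24.7² + 2·[1.19·9.5·20.5·0.28 + 0.56·9.5·24.7·0.42 + 1.36·20.5·24.7·0.24] = 1649.2 + 570.706 = 2219.91.
Because errors are independent across components, Cov(Tᵢ,Tⱼ) = Cov(Xᵢ,Xⱼ); the off-diagonal part of the true-score variance is the same as above.
True-score variance = [0.7²·9.5²·0.62 + 1.7²·20.5²·0.81 + 0.8²·24.7²·0.80] + 570.706 = 1323.55 + 570.706 = 1894.25.
Reliability = 1894.25 / 2219.91 = 0.853.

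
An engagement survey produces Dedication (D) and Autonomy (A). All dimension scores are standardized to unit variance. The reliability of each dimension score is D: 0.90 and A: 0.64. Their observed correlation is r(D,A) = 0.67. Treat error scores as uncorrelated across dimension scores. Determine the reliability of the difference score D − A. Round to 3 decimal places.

Var(D−A) = 1 + 1 − 2·0.67 = 2 − 1.34 = 0.66.
Because errors are independent across components, Cov(Tᵢ,Tⱼ) = Cov(Xᵢ,Xⱼ); the off-diagonal part of the true-score variance is the same as above.
True-score variance = [0.90 + 0.64] − 1.34 = 1.54 − 1.34 = 0.2.
Reliability = 0.2 / 0.66 = 0.303.

0.303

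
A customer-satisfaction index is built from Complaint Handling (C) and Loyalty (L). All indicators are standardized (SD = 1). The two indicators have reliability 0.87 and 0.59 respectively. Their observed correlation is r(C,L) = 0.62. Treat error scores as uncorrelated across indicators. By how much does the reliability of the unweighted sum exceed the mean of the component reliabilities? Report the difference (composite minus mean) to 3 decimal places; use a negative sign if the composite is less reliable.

0.103

Var(sum) = 2 + 1.24 = 3.24; true-score variance = 1.46 + 1.24 = 2.7; composite reliability = 0.8333.
Mean component reliability = 0.7300.
Difference = 0.8333 − 0.7300 = 0.103.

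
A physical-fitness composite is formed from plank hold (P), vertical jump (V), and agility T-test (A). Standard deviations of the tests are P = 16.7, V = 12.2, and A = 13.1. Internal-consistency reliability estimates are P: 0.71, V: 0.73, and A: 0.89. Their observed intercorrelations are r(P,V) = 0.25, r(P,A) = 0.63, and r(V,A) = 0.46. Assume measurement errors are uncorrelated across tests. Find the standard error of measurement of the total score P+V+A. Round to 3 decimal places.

Var(total) = 599.34 + 524.555 = 1123.89.
True-score variance = 459.398 + 524.555 = 983.953, so reliability = 0.8755.
Error variance = 1123.89 − 983.953 = 139.942; SEM = √139.942 = 11.830.

11.830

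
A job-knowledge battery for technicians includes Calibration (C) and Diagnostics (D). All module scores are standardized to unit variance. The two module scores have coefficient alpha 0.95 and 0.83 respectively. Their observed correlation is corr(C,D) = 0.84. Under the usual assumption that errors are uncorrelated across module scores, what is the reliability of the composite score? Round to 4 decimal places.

0.9402

Var(C+D) = 2 + 2·[0.84] = 2 + 1.68 = 3.68.
Under uncorrelated errors the observed covariances equal the true-score covariances, so only the own-variance terms attenuate.
True-score variance = [0.95 + 0.83] + 1.68 = 1.78 + 1.68 = 3.46.
Reliability = 3.46 / 3.68 = 0.9402.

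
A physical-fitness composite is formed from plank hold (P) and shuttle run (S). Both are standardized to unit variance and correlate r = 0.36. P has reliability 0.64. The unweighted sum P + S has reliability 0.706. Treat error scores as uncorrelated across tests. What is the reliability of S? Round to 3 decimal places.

0.560

Var(P+S) = 2 + 2·0.36 = 2.720.
True-score variance = ρ_P + ρ_S + 2·0.36, so 0.706 = (0.64 + ρ_S + 0.72) / 2.720.
ρ_S = 0.706·2.720 − 0.64 − 0.72 = 0.560.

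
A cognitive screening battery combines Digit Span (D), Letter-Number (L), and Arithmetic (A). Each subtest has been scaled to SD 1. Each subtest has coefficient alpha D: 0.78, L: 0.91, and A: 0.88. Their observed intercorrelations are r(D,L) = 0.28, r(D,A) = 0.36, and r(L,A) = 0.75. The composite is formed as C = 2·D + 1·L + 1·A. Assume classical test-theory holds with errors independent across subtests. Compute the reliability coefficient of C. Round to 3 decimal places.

Var(C) = 2² + 1 + 1 + 2·[2·0.28 + 2·0.36 + 0.75] = 6 + 4.06 = 10.06.
Under uncorrelated errors the observed covariances equal the true-score covariances, so only the own-variance terms attenuate.
True-score variance = [2²·0.78 + 0.91 + 0.88] + 4.06 = 4.91 + 4.06 = 8.97.
Reliability = 8.97 / 10.06 = 0.892.

0.892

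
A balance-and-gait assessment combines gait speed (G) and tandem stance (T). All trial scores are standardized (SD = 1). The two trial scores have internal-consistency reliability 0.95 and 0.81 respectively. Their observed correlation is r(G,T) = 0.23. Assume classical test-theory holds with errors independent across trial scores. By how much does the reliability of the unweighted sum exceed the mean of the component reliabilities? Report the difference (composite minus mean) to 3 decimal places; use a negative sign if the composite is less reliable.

0.022

Var(sum) = 2 + 0.46 = 2.46; true-score variance = 1.76 + 0.46 = 2.22; composite reliability = 0.9024.
Mean component reliability = 0.8800.
Difference = 0.9024 − 0.8800 = 0.022.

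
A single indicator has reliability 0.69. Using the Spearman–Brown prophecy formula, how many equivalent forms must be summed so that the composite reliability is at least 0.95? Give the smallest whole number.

k ≥ ρ*(1−ρ₁)/(ρ₁(1−ρ*)) = 0.95·0.31 / (0.69·0.05) = 8.536.
Smallest integer k = 9.

9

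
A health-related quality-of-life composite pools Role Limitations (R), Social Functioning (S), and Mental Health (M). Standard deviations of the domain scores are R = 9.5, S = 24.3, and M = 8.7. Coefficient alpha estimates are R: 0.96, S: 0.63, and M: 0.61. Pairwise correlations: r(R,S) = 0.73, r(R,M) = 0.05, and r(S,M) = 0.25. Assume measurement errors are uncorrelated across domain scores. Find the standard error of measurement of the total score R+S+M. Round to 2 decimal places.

15.86

Var(total) = 756.43 + 451.011 = 1207.44.
True-score variance = 504.82 + 451.011 = 955.831, so reliability = 0.7916.
Error variance = 1207.44 − 955.831 = 251.61; SEM = √251.61 = 15.86.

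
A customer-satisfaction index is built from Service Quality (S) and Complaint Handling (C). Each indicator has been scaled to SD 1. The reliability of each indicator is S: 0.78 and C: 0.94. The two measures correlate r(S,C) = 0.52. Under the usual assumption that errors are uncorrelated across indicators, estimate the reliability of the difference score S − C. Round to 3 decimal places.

0.708

Var(S−C) = 1 + 1 − 2·0.52 = 2 − 1.04 = 0.96.
Under uncorrelated errors the observed covariances equal the true-score covariances, so only the own-variance terms attenuate.
True-score variance = [0.78 + 0.94] − 1.04 = 1.72 − 1.04 = 0.68.
Reliability = 0.68 / 0.96 = 0.708.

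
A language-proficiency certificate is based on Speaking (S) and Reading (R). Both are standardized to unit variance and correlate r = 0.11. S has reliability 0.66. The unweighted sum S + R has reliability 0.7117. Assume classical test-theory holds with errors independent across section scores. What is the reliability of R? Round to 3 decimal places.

0.700

Var(S+R) = 2 + 2·0.11 = 2.220.
True-score variance = ρ_S + ρ_R + 2·0.11, so 0.7117 = (0.66 + ρ_R + 0.22) / 2.220.
ρ_R = 0.7117·2.220 − 0.66 − 0.22 = 0.700.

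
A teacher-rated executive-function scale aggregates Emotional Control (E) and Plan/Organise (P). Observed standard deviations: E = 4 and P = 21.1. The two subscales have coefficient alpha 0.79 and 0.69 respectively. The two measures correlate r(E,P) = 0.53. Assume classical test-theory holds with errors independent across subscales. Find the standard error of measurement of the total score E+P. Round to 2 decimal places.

11.89

Var(total) = 461.21 + 89.464 = 550.674.
True-score variance = 319.835 + 89.464 = 409.299, so reliability = 0.7433.
Error variance = 550.674 − 409.299 = 141.375; SEM = √141.375 = 11.89.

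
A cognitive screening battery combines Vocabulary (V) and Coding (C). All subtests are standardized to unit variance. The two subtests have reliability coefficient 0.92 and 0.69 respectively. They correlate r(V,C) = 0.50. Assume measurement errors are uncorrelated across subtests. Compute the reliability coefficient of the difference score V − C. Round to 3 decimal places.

0.610

Var(V−C) = 1 + 1 − 2·0.50 = 2 − 1 = 1.
Under uncorrelated errors the observed covariances equal the true-score covariances, so only the own-variance terms attenuate.
True-score variance = [0.92 + 0.69] − 1 = 1.61 − 1 = 0.61.
Reliability = 0.61 / 1 = 0.610.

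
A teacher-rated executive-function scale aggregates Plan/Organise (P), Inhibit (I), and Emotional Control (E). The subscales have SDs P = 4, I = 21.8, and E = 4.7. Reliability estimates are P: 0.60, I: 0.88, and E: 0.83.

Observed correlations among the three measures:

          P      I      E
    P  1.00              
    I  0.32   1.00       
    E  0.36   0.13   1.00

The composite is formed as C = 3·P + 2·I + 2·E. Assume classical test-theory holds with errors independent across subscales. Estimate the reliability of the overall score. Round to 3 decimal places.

0.887

Var(C) = 3²·4² + 2²·21.8² + 2²·4.7² + 2·[6·4·21.8·0.32 + 6·4·4.7·0.36 + 4·21.8·4.7·0.13] = 2133.32 + 522.622 = 2655.94.
With uncorrelated errors the cross-covariances are all true-score covariance, so they carry over unchanged; only the diagonal terms shrink to ρᵢσᵢ².
True-score variance = [3²·4²·0.60 + 2²·21.8²·0.88 + 2²·4.7²·0.83] + 522.622 = 1832.58 + 522.622 = 2355.21.
Reliability = 2355.21 / 2655.94 = 0.887.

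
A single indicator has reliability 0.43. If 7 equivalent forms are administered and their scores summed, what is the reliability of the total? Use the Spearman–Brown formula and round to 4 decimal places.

0.8408

ρ_k = kρ / (1 + (k−1)ρ) = 7·0.43 / (1 + 6·0.43) = 3.010 / 3.580 = 0.8408.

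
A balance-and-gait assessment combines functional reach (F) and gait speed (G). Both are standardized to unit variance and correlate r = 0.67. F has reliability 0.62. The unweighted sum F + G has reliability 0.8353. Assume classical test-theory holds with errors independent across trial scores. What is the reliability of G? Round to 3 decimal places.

Var(F+G) = 2 + 2·0.67 = 3.340.
True-score variance = ρ_F + ρ_G + 2·0.67, so 0.8353 = (0.62 + ρ_G + 1.34) / 3.340.
ρ_G = 0.8353·3.340 − 0.62 − 1.34 = 0.830.

0.830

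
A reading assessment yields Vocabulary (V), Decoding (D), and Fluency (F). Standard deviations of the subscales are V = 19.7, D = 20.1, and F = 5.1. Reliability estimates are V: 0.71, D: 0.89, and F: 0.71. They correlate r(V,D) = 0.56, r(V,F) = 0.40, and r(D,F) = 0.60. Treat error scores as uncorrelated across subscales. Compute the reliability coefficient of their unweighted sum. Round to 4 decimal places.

Var(V+D+F) = 19.7² + 20.1² + 5.1² + 2·[19.7·20.1·0.56 + 19.7·5.1·0.40 + 20.1·5.1·0.60] = 818.11 + 646.874 = 1464.98.
Because errors are independent across components, Cov(Tᵢ,Tⱼ) = Cov(Xᵢ,Xⱼ); the off-diagonal part of the true-score variance is the same as above.
True-score variance = [19.7²·0.71 + 20.1²·0.89 + 5.1²·0.71] + 646.874 = 653.58 + 646.874 = 1300.45.
Reliability = 1300.45 / 1464.98 = 0.8877.

0.8877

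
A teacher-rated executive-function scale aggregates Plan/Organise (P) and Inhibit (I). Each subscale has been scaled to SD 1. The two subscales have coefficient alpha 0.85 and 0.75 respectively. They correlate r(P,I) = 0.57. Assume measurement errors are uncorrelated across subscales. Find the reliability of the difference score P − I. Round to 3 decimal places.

Var(P−I) = 1 + 1 − 2·0.57 = 2 − 1.14 = 0.86.
With uncorrelated errors the cross-covariances are all true-score covariance, so they carry over unchanged; only the diagonal terms shrink to ρᵢσᵢ².
True-score variance = [0.85 + 0.75] − 1.14 = 1.6 − 1.14 = 0.46.
Reliability = 0.46 / 0.86 = 0.535.

0.535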